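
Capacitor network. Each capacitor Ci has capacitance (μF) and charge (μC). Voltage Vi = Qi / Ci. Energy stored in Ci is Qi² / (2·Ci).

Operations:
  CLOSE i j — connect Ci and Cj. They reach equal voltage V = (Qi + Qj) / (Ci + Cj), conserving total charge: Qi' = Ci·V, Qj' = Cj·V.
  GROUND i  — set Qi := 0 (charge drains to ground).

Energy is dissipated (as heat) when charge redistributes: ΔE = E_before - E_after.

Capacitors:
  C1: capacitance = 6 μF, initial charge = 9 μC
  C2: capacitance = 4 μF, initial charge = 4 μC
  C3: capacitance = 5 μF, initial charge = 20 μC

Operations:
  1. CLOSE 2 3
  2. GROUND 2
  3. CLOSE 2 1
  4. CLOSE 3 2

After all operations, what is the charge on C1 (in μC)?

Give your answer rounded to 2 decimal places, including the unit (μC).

Initial: C1(6μF, Q=9μC, V=1.50V), C2(4μF, Q=4μC, V=1.00V), C3(5μF, Q=20μC, V=4.00V)
Op 1: CLOSE 2-3: Q_total=24.00, C_total=9.00, V=2.67; Q2=10.67, Q3=13.33; dissipated=10.000
Op 2: GROUND 2: Q2=0; energy lost=14.222
Op 3: CLOSE 2-1: Q_total=9.00, C_total=10.00, V=0.90; Q2=3.60, Q1=5.40; dissipated=2.700
Op 4: CLOSE 3-2: Q_total=16.93, C_total=9.00, V=1.88; Q3=9.41, Q2=7.53; dissipated=3.468
Final charges: Q1=5.40, Q2=7.53, Q3=9.41

Answer: 5.40 μC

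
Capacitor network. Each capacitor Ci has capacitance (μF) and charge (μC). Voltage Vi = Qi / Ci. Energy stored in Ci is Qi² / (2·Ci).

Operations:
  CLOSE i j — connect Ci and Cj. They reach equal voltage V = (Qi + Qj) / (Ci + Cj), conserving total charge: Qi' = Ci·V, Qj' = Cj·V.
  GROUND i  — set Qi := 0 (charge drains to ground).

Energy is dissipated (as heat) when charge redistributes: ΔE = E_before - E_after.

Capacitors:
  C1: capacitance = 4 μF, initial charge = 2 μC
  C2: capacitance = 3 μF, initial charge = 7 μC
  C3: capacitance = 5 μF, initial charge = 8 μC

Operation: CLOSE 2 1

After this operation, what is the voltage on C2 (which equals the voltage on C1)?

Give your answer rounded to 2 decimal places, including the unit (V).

Initial: C1(4μF, Q=2μC, V=0.50V), C2(3μF, Q=7μC, V=2.33V), C3(5μF, Q=8μC, V=1.60V)
Op 1: CLOSE 2-1: Q_total=9.00, C_total=7.00, V=1.29; Q2=3.86, Q1=5.14; dissipated=2.881

Answer: 1.29 V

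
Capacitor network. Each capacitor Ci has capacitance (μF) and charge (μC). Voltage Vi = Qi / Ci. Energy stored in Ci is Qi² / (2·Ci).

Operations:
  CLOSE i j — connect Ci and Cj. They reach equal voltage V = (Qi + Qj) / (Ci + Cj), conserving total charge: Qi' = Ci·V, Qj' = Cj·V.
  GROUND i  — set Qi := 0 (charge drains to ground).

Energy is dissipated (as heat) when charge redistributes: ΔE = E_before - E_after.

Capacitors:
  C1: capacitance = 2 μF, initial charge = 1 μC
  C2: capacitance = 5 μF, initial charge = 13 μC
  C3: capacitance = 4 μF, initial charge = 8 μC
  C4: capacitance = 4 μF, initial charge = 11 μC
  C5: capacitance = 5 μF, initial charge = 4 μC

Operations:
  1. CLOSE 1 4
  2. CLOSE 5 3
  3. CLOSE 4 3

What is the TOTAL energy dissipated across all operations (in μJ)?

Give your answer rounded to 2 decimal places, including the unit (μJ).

Initial: C1(2μF, Q=1μC, V=0.50V), C2(5μF, Q=13μC, V=2.60V), C3(4μF, Q=8μC, V=2.00V), C4(4μF, Q=11μC, V=2.75V), C5(5μF, Q=4μC, V=0.80V)
Op 1: CLOSE 1-4: Q_total=12.00, C_total=6.00, V=2.00; Q1=4.00, Q4=8.00; dissipated=3.375
Op 2: CLOSE 5-3: Q_total=12.00, C_total=9.00, V=1.33; Q5=6.67, Q3=5.33; dissipated=1.600
Op 3: CLOSE 4-3: Q_total=13.33, C_total=8.00, V=1.67; Q4=6.67, Q3=6.67; dissipated=0.444
Total dissipated: 5.419 μJ

Answer: 5.42 μJ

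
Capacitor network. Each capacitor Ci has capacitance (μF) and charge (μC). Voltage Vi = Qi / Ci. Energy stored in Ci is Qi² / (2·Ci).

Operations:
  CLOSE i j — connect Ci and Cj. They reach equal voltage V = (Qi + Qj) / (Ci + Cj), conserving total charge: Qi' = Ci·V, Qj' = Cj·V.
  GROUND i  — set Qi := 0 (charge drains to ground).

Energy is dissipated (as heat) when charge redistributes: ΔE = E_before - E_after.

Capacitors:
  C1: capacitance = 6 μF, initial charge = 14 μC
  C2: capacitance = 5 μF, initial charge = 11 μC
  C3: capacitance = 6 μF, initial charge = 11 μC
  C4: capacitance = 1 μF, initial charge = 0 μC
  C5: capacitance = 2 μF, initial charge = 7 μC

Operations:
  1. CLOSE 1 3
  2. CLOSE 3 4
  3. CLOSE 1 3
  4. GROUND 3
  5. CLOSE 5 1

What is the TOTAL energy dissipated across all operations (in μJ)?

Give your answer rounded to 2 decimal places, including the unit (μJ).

Initial: C1(6μF, Q=14μC, V=2.33V), C2(5μF, Q=11μC, V=2.20V), C3(6μF, Q=11μC, V=1.83V), C4(1μF, Q=0μC, V=0.00V), C5(2μF, Q=7μC, V=3.50V)
Op 1: CLOSE 1-3: Q_total=25.00, C_total=12.00, V=2.08; Q1=12.50, Q3=12.50; dissipated=0.375
Op 2: CLOSE 3-4: Q_total=12.50, C_total=7.00, V=1.79; Q3=10.71, Q4=1.79; dissipated=1.860
Op 3: CLOSE 1-3: Q_total=23.21, C_total=12.00, V=1.93; Q1=11.61, Q3=11.61; dissipated=0.133
Op 4: GROUND 3: Q3=0; energy lost=11.227
Op 5: CLOSE 5-1: Q_total=18.61, C_total=8.00, V=2.33; Q5=4.65, Q1=13.96; dissipated=1.838
Total dissipated: 15.433 μJ

Answer: 15.43 μJ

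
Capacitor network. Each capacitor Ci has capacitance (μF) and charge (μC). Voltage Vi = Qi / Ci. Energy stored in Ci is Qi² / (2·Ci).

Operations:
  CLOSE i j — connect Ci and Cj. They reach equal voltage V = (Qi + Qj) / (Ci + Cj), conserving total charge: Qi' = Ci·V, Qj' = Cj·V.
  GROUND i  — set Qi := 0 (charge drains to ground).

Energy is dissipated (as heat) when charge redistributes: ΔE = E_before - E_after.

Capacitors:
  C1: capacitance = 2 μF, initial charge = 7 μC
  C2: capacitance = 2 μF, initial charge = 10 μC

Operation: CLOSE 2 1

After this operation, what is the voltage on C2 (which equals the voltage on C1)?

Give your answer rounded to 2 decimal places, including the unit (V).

Initial: C1(2μF, Q=7μC, V=3.50V), C2(2μF, Q=10μC, V=5.00V)
Op 1: CLOSE 2-1: Q_total=17.00, C_total=4.00, V=4.25; Q2=8.50, Q1=8.50; dissipated=1.125

Answer: 4.25 V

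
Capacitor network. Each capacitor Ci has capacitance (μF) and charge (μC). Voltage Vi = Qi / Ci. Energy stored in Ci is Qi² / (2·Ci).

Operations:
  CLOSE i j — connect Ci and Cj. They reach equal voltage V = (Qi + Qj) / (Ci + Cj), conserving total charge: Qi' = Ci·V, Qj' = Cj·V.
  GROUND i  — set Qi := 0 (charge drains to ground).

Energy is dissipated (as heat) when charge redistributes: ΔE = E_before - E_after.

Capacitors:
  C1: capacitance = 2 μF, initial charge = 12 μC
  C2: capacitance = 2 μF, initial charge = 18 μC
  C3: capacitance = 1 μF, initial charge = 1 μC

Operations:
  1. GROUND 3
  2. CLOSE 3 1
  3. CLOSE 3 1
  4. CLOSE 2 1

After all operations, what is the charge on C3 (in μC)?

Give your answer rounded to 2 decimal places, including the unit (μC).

Initial: C1(2μF, Q=12μC, V=6.00V), C2(2μF, Q=18μC, V=9.00V), C3(1μF, Q=1μC, V=1.00V)
Op 1: GROUND 3: Q3=0; energy lost=0.500
Op 2: CLOSE 3-1: Q_total=12.00, C_total=3.00, V=4.00; Q3=4.00, Q1=8.00; dissipated=12.000
Op 3: CLOSE 3-1: Q_total=12.00, C_total=3.00, V=4.00; Q3=4.00, Q1=8.00; dissipated=0.000
Op 4: CLOSE 2-1: Q_total=26.00, C_total=4.00, V=6.50; Q2=13.00, Q1=13.00; dissipated=12.500
Final charges: Q1=13.00, Q2=13.00, Q3=4.00

Answer: 4.00 μC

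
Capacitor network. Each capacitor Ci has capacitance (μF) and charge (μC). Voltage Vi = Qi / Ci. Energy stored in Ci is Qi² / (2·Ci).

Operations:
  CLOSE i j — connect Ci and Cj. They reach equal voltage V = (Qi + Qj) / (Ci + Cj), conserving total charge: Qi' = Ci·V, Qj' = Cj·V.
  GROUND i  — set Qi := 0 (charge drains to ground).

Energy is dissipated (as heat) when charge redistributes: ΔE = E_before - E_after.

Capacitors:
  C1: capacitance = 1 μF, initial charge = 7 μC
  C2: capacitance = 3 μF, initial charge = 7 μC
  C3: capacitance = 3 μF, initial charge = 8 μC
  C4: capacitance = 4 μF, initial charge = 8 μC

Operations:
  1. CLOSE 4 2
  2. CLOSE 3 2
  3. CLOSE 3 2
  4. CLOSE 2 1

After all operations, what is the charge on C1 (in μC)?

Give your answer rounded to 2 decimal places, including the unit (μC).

Answer: 3.55 μC

Derivation:
Initial: C1(1μF, Q=7μC, V=7.00V), C2(3μF, Q=7μC, V=2.33V), C3(3μF, Q=8μC, V=2.67V), C4(4μF, Q=8μC, V=2.00V)
Op 1: CLOSE 4-2: Q_total=15.00, C_total=7.00, V=2.14; Q4=8.57, Q2=6.43; dissipated=0.095
Op 2: CLOSE 3-2: Q_total=14.43, C_total=6.00, V=2.40; Q3=7.21, Q2=7.21; dissipated=0.206
Op 3: CLOSE 3-2: Q_total=14.43, C_total=6.00, V=2.40; Q3=7.21, Q2=7.21; dissipated=0.000
Op 4: CLOSE 2-1: Q_total=14.21, C_total=4.00, V=3.55; Q2=10.66, Q1=3.55; dissipated=7.919
Final charges: Q1=3.55, Q2=10.66, Q3=7.21, Q4=8.57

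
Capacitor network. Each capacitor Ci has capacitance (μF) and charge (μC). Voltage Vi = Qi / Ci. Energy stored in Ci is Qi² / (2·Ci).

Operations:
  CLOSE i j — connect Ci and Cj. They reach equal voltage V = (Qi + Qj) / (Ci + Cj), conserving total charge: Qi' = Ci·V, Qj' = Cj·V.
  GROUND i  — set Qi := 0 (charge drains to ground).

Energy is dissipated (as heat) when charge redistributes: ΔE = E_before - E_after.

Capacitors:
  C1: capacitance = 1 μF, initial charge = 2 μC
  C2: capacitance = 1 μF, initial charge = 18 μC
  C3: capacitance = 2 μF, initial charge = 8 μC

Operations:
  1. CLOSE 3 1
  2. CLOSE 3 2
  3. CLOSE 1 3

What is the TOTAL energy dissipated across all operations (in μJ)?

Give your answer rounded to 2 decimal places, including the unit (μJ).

Answer: 81.00 μJ

Derivation:
Initial: C1(1μF, Q=2μC, V=2.00V), C2(1μF, Q=18μC, V=18.00V), C3(2μF, Q=8μC, V=4.00V)
Op 1: CLOSE 3-1: Q_total=10.00, C_total=3.00, V=3.33; Q3=6.67, Q1=3.33; dissipated=1.333
Op 2: CLOSE 3-2: Q_total=24.67, C_total=3.00, V=8.22; Q3=16.44, Q2=8.22; dissipated=71.704
Op 3: CLOSE 1-3: Q_total=19.78, C_total=3.00, V=6.59; Q1=6.59, Q3=13.19; dissipated=7.967
Total dissipated: 81.004 μJ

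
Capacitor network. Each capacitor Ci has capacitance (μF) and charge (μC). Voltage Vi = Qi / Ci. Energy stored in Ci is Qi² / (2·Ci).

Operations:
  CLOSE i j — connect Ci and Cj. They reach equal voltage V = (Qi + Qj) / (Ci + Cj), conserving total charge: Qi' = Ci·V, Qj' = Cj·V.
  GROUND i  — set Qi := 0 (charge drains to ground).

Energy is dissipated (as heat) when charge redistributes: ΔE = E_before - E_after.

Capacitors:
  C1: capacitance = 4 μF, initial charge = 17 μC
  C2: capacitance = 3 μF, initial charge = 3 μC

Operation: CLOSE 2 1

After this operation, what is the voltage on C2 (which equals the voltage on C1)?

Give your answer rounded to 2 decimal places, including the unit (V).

Initial: C1(4μF, Q=17μC, V=4.25V), C2(3μF, Q=3μC, V=1.00V)
Op 1: CLOSE 2-1: Q_total=20.00, C_total=7.00, V=2.86; Q2=8.57, Q1=11.43; dissipated=9.054

Answer: 2.86 V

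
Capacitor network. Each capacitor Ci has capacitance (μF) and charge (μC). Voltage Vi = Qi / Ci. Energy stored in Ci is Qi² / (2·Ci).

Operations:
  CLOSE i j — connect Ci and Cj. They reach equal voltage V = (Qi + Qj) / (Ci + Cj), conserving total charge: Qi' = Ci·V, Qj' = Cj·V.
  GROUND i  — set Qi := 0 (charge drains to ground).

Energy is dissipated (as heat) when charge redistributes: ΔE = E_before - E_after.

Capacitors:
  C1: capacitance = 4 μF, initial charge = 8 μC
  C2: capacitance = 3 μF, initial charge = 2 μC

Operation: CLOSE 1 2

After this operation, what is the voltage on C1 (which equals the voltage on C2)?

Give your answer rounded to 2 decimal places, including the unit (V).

Answer: 1.43 V

Derivation:
Initial: C1(4μF, Q=8μC, V=2.00V), C2(3μF, Q=2μC, V=0.67V)
Op 1: CLOSE 1-2: Q_total=10.00, C_total=7.00, V=1.43; Q1=5.71, Q2=4.29; dissipated=1.524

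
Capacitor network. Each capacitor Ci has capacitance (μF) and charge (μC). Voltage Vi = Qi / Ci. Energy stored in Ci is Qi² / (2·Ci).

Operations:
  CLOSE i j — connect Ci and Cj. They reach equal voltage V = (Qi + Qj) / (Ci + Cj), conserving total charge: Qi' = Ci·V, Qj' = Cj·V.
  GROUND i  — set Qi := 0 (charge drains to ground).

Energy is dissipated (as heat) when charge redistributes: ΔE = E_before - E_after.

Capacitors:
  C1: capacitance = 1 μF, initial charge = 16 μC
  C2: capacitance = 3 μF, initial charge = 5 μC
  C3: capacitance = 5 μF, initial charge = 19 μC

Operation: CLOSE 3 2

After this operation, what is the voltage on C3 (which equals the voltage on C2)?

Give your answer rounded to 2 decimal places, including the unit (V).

Answer: 3.00 V

Derivation:
Initial: C1(1μF, Q=16μC, V=16.00V), C2(3μF, Q=5μC, V=1.67V), C3(5μF, Q=19μC, V=3.80V)
Op 1: CLOSE 3-2: Q_total=24.00, C_total=8.00, V=3.00; Q3=15.00, Q2=9.00; dissipated=4.267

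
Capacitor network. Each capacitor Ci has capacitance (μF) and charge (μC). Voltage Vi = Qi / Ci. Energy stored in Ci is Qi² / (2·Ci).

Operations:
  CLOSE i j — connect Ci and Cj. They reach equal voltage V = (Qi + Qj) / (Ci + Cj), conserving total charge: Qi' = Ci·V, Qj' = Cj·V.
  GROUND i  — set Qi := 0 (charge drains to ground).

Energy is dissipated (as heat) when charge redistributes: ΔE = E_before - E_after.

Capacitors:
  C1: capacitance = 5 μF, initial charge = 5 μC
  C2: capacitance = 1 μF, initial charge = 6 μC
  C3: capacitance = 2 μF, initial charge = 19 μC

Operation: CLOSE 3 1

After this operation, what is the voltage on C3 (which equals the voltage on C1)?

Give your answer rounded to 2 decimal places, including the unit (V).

Answer: 3.43 V

Derivation:
Initial: C1(5μF, Q=5μC, V=1.00V), C2(1μF, Q=6μC, V=6.00V), C3(2μF, Q=19μC, V=9.50V)
Op 1: CLOSE 3-1: Q_total=24.00, C_total=7.00, V=3.43; Q3=6.86, Q1=17.14; dissipated=51.607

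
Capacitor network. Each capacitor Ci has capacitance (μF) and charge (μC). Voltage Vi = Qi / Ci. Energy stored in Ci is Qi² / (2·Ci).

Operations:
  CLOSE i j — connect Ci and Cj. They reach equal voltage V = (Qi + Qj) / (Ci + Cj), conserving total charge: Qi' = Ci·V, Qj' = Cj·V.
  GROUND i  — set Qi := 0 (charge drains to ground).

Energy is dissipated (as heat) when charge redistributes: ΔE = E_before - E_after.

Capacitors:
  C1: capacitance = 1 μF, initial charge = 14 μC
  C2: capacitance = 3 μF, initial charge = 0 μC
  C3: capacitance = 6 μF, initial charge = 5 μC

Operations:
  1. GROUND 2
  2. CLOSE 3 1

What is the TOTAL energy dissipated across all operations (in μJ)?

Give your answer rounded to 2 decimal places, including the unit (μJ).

Answer: 74.30 μJ

Derivation:
Initial: C1(1μF, Q=14μC, V=14.00V), C2(3μF, Q=0μC, V=0.00V), C3(6μF, Q=5μC, V=0.83V)
Op 1: GROUND 2: Q2=0; energy lost=0.000
Op 2: CLOSE 3-1: Q_total=19.00, C_total=7.00, V=2.71; Q3=16.29, Q1=2.71; dissipated=74.298
Total dissipated: 74.298 μJ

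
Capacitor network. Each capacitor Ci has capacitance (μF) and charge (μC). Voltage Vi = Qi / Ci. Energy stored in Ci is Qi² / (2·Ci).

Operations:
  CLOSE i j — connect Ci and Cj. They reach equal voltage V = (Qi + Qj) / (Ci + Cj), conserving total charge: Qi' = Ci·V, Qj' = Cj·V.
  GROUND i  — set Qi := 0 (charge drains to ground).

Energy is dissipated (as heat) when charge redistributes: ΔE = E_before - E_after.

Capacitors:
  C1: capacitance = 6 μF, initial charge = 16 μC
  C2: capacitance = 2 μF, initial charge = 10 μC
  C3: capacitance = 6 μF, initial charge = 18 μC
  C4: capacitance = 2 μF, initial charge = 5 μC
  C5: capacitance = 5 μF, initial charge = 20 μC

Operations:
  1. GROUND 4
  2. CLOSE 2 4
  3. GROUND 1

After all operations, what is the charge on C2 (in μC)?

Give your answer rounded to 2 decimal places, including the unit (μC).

Answer: 5.00 μC

Derivation:
Initial: C1(6μF, Q=16μC, V=2.67V), C2(2μF, Q=10μC, V=5.00V), C3(6μF, Q=18μC, V=3.00V), C4(2μF, Q=5μC, V=2.50V), C5(5μF, Q=20μC, V=4.00V)
Op 1: GROUND 4: Q4=0; energy lost=6.250
Op 2: CLOSE 2-4: Q_total=10.00, C_total=4.00, V=2.50; Q2=5.00, Q4=5.00; dissipated=12.500
Op 3: GROUND 1: Q1=0; energy lost=21.333
Final charges: Q1=0.00, Q2=5.00, Q3=18.00, Q4=5.00, Q5=20.00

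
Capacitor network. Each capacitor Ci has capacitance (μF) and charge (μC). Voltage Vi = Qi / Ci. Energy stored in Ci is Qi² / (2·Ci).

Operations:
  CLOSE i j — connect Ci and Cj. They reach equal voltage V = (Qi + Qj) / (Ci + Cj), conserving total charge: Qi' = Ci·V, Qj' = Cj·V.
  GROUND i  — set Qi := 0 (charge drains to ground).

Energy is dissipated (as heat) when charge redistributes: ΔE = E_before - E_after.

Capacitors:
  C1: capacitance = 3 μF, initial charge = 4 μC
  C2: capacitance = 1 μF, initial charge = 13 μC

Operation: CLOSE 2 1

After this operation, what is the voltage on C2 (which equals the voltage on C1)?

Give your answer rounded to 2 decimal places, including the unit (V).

Answer: 4.25 V

Derivation:
Initial: C1(3μF, Q=4μC, V=1.33V), C2(1μF, Q=13μC, V=13.00V)
Op 1: CLOSE 2-1: Q_total=17.00, C_total=4.00, V=4.25; Q2=4.25, Q1=12.75; dissipated=51.042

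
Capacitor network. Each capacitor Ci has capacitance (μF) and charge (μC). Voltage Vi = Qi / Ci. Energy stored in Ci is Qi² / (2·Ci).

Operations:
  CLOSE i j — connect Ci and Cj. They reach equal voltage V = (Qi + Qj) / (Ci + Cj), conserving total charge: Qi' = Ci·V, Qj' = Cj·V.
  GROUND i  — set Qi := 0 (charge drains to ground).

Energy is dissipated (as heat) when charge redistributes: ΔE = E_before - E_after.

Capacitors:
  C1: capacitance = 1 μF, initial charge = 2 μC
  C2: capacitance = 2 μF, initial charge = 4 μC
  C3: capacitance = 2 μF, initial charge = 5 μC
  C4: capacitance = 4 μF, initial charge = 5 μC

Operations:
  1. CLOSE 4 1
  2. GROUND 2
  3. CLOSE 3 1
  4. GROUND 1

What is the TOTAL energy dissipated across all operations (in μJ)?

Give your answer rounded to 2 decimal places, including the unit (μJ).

Answer: 6.90 μJ

Derivation:
Initial: C1(1μF, Q=2μC, V=2.00V), C2(2μF, Q=4μC, V=2.00V), C3(2μF, Q=5μC, V=2.50V), C4(4μF, Q=5μC, V=1.25V)
Op 1: CLOSE 4-1: Q_total=7.00, C_total=5.00, V=1.40; Q4=5.60, Q1=1.40; dissipated=0.225
Op 2: GROUND 2: Q2=0; energy lost=4.000
Op 3: CLOSE 3-1: Q_total=6.40, C_total=3.00, V=2.13; Q3=4.27, Q1=2.13; dissipated=0.403
Op 4: GROUND 1: Q1=0; energy lost=2.276
Total dissipated: 6.904 μJ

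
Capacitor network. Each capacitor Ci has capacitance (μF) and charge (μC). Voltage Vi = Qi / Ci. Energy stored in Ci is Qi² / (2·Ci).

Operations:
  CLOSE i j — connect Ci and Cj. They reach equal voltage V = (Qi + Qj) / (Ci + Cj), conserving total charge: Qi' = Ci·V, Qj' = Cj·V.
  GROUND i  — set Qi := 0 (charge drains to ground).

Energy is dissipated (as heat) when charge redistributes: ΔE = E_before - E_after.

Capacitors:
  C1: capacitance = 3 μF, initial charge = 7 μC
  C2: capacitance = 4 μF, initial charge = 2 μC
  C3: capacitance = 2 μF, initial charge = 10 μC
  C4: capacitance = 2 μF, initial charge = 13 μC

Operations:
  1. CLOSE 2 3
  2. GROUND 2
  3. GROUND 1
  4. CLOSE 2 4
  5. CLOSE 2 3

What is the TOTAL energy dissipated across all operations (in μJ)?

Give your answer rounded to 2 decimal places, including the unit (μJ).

Initial: C1(3μF, Q=7μC, V=2.33V), C2(4μF, Q=2μC, V=0.50V), C3(2μF, Q=10μC, V=5.00V), C4(2μF, Q=13μC, V=6.50V)
Op 1: CLOSE 2-3: Q_total=12.00, C_total=6.00, V=2.00; Q2=8.00, Q3=4.00; dissipated=13.500
Op 2: GROUND 2: Q2=0; energy lost=8.000
Op 3: GROUND 1: Q1=0; energy lost=8.167
Op 4: CLOSE 2-4: Q_total=13.00, C_total=6.00, V=2.17; Q2=8.67, Q4=4.33; dissipated=28.167
Op 5: CLOSE 2-3: Q_total=12.67, C_total=6.00, V=2.11; Q2=8.44, Q3=4.22; dissipated=0.019
Total dissipated: 57.852 μJ

Answer: 57.85 μJ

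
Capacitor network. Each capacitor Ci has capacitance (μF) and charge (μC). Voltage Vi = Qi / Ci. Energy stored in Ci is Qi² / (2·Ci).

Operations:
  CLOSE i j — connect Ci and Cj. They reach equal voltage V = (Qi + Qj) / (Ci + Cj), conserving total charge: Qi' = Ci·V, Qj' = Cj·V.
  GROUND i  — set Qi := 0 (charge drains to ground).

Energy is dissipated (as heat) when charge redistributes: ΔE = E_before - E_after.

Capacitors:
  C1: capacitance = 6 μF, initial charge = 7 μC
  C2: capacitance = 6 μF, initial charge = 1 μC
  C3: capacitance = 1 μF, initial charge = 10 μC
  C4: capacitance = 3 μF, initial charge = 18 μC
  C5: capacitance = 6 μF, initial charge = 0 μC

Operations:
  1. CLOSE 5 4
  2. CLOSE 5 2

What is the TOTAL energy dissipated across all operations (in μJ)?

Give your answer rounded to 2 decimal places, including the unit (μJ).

Initial: C1(6μF, Q=7μC, V=1.17V), C2(6μF, Q=1μC, V=0.17V), C3(1μF, Q=10μC, V=10.00V), C4(3μF, Q=18μC, V=6.00V), C5(6μF, Q=0μC, V=0.00V)
Op 1: CLOSE 5-4: Q_total=18.00, C_total=9.00, V=2.00; Q5=12.00, Q4=6.00; dissipated=36.000
Op 2: CLOSE 5-2: Q_total=13.00, C_total=12.00, V=1.08; Q5=6.50, Q2=6.50; dissipated=5.042
Total dissipated: 41.042 μJ

Answer: 41.04 μJ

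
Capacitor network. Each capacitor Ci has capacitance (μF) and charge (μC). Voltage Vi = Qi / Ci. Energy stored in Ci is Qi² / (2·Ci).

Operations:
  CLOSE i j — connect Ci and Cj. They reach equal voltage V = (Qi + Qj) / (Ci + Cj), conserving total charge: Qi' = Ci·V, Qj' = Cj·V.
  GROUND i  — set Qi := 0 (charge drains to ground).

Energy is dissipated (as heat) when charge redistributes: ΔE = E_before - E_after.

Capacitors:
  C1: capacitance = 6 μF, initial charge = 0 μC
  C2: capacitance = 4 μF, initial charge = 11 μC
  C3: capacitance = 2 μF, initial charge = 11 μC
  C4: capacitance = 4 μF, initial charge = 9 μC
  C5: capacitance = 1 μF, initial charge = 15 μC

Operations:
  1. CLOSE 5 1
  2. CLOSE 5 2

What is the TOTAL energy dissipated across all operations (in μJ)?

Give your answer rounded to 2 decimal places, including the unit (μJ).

Answer: 96.58 μJ

Derivation:
Initial: C1(6μF, Q=0μC, V=0.00V), C2(4μF, Q=11μC, V=2.75V), C3(2μF, Q=11μC, V=5.50V), C4(4μF, Q=9μC, V=2.25V), C5(1μF, Q=15μC, V=15.00V)
Op 1: CLOSE 5-1: Q_total=15.00, C_total=7.00, V=2.14; Q5=2.14, Q1=12.86; dissipated=96.429
Op 2: CLOSE 5-2: Q_total=13.14, C_total=5.00, V=2.63; Q5=2.63, Q2=10.51; dissipated=0.147
Total dissipated: 96.576 μJ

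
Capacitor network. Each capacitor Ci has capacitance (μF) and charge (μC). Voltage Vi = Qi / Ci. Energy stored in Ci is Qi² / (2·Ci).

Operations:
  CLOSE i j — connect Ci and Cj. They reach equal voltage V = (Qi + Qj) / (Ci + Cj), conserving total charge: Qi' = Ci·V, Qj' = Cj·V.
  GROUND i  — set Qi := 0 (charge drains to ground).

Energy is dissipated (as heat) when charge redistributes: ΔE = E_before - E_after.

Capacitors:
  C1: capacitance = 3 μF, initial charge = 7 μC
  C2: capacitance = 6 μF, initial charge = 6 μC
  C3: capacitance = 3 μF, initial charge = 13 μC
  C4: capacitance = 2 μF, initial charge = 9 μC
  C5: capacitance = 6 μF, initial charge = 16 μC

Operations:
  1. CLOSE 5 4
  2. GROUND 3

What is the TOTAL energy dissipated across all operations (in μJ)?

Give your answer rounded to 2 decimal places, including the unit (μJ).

Initial: C1(3μF, Q=7μC, V=2.33V), C2(6μF, Q=6μC, V=1.00V), C3(3μF, Q=13μC, V=4.33V), C4(2μF, Q=9μC, V=4.50V), C5(6μF, Q=16μC, V=2.67V)
Op 1: CLOSE 5-4: Q_total=25.00, C_total=8.00, V=3.12; Q5=18.75, Q4=6.25; dissipated=2.521
Op 2: GROUND 3: Q3=0; energy lost=28.167
Total dissipated: 30.688 μJ

Answer: 30.69 μJ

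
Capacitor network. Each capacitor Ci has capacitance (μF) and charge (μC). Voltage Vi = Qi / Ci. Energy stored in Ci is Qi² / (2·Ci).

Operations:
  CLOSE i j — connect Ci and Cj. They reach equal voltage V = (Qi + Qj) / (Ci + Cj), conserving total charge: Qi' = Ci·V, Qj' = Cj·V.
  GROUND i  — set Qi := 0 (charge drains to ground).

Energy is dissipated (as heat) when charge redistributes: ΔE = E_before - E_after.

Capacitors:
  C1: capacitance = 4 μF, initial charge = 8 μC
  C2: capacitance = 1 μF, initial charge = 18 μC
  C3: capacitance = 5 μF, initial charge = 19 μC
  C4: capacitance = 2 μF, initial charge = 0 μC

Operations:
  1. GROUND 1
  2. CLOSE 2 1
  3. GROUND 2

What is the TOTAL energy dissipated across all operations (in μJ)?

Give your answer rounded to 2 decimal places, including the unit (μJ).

Answer: 144.08 μJ

Derivation:
Initial: C1(4μF, Q=8μC, V=2.00V), C2(1μF, Q=18μC, V=18.00V), C3(5μF, Q=19μC, V=3.80V), C4(2μF, Q=0μC, V=0.00V)
Op 1: GROUND 1: Q1=0; energy lost=8.000
Op 2: CLOSE 2-1: Q_total=18.00, C_total=5.00, V=3.60; Q2=3.60, Q1=14.40; dissipated=129.600
Op 3: GROUND 2: Q2=0; energy lost=6.480
Total dissipated: 144.080 μJ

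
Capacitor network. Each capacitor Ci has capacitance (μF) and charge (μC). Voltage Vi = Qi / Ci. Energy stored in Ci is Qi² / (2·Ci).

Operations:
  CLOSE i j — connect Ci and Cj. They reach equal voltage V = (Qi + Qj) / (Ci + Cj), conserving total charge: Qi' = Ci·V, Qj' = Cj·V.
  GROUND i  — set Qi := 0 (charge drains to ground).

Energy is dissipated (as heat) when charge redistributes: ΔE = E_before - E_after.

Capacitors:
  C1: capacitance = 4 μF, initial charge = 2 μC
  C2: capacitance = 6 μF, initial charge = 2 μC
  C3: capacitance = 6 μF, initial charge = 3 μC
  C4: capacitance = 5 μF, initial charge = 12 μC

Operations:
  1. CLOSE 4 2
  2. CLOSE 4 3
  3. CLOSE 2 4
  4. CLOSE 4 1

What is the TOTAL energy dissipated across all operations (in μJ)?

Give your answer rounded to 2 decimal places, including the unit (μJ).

Initial: C1(4μF, Q=2μC, V=0.50V), C2(6μF, Q=2μC, V=0.33V), C3(6μF, Q=3μC, V=0.50V), C4(5μF, Q=12μC, V=2.40V)
Op 1: CLOSE 4-2: Q_total=14.00, C_total=11.00, V=1.27; Q4=6.36, Q2=7.64; dissipated=5.824
Op 2: CLOSE 4-3: Q_total=9.36, C_total=11.00, V=0.85; Q4=4.26, Q3=5.11; dissipated=0.814
Op 3: CLOSE 2-4: Q_total=11.89, C_total=11.00, V=1.08; Q2=6.49, Q4=5.41; dissipated=0.242
Op 4: CLOSE 4-1: Q_total=7.41, C_total=9.00, V=0.82; Q4=4.11, Q1=3.29; dissipated=0.375
Total dissipated: 7.256 μJ

Answer: 7.26 μJ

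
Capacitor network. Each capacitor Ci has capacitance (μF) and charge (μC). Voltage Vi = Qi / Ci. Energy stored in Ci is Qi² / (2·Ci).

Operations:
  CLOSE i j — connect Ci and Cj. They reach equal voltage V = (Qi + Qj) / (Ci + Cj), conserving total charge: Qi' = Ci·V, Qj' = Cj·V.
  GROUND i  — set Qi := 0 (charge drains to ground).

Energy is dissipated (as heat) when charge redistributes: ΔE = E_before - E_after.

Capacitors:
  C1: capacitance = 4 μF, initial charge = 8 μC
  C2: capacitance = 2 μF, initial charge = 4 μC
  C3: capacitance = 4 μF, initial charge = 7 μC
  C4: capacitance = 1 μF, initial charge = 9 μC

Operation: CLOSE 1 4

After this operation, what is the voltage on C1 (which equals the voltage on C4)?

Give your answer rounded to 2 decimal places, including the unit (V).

Initial: C1(4μF, Q=8μC, V=2.00V), C2(2μF, Q=4μC, V=2.00V), C3(4μF, Q=7μC, V=1.75V), C4(1μF, Q=9μC, V=9.00V)
Op 1: CLOSE 1-4: Q_total=17.00, C_total=5.00, V=3.40; Q1=13.60, Q4=3.40; dissipated=19.600

Answer: 3.40 V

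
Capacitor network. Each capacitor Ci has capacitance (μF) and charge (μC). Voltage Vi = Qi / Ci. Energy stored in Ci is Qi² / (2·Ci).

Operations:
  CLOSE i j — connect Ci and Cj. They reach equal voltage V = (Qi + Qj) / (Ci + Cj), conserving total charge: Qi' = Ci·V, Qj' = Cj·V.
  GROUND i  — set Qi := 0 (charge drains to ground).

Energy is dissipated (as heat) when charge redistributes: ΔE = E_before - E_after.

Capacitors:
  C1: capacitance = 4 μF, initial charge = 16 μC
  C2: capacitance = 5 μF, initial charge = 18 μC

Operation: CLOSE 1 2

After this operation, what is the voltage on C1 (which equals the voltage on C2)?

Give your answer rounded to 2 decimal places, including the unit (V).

Answer: 3.78 V

Derivation:
Initial: C1(4μF, Q=16μC, V=4.00V), C2(5μF, Q=18μC, V=3.60V)
Op 1: CLOSE 1-2: Q_total=34.00, C_total=9.00, V=3.78; Q1=15.11, Q2=18.89; dissipated=0.178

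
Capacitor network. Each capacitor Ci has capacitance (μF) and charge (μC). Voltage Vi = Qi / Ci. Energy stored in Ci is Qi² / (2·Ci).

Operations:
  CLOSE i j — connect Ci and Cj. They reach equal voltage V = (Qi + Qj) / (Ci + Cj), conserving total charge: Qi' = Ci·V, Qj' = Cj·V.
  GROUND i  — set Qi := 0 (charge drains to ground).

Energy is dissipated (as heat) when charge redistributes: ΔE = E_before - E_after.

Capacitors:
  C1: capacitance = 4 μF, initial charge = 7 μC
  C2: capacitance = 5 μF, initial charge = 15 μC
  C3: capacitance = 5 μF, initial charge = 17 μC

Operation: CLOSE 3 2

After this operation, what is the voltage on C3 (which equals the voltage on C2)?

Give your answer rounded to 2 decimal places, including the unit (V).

Initial: C1(4μF, Q=7μC, V=1.75V), C2(5μF, Q=15μC, V=3.00V), C3(5μF, Q=17μC, V=3.40V)
Op 1: CLOSE 3-2: Q_total=32.00, C_total=10.00, V=3.20; Q3=16.00, Q2=16.00; dissipated=0.200

Answer: 3.20 V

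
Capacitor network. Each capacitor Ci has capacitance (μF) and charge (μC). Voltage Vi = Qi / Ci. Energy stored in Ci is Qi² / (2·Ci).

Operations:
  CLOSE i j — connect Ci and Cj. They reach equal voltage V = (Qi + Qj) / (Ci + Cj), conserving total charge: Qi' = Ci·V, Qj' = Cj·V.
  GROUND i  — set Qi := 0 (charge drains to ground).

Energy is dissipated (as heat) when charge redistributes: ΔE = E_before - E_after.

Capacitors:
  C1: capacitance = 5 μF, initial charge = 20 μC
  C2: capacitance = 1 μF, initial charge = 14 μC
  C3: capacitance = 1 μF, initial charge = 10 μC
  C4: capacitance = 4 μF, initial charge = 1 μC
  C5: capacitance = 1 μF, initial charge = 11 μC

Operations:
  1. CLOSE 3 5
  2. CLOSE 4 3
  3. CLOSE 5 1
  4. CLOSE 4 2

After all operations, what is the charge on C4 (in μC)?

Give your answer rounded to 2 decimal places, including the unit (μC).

Initial: C1(5μF, Q=20μC, V=4.00V), C2(1μF, Q=14μC, V=14.00V), C3(1μF, Q=10μC, V=10.00V), C4(4μF, Q=1μC, V=0.25V), C5(1μF, Q=11μC, V=11.00V)
Op 1: CLOSE 3-5: Q_total=21.00, C_total=2.00, V=10.50; Q3=10.50, Q5=10.50; dissipated=0.250
Op 2: CLOSE 4-3: Q_total=11.50, C_total=5.00, V=2.30; Q4=9.20, Q3=2.30; dissipated=42.025
Op 3: CLOSE 5-1: Q_total=30.50, C_total=6.00, V=5.08; Q5=5.08, Q1=25.42; dissipated=17.604
Op 4: CLOSE 4-2: Q_total=23.20, C_total=5.00, V=4.64; Q4=18.56, Q2=4.64; dissipated=54.756
Final charges: Q1=25.42, Q2=4.64, Q3=2.30, Q4=18.56, Q5=5.08

Answer: 18.56 μC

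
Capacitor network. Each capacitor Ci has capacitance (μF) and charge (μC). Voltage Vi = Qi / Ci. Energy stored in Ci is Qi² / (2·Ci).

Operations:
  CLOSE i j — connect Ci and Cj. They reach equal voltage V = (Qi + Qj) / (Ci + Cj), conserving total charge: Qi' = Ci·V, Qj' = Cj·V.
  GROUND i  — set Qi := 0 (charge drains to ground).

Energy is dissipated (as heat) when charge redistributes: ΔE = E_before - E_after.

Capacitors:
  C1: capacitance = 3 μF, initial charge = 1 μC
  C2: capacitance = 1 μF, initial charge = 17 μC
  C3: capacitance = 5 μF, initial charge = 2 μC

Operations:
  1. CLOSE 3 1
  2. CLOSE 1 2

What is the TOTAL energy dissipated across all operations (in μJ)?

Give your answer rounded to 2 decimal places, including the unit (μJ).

Answer: 103.65 μJ

Derivation:
Initial: C1(3μF, Q=1μC, V=0.33V), C2(1μF, Q=17μC, V=17.00V), C3(5μF, Q=2μC, V=0.40V)
Op 1: CLOSE 3-1: Q_total=3.00, C_total=8.00, V=0.38; Q3=1.88, Q1=1.12; dissipated=0.004
Op 2: CLOSE 1-2: Q_total=18.12, C_total=4.00, V=4.53; Q1=13.59, Q2=4.53; dissipated=103.646
Total dissipated: 103.651 μJ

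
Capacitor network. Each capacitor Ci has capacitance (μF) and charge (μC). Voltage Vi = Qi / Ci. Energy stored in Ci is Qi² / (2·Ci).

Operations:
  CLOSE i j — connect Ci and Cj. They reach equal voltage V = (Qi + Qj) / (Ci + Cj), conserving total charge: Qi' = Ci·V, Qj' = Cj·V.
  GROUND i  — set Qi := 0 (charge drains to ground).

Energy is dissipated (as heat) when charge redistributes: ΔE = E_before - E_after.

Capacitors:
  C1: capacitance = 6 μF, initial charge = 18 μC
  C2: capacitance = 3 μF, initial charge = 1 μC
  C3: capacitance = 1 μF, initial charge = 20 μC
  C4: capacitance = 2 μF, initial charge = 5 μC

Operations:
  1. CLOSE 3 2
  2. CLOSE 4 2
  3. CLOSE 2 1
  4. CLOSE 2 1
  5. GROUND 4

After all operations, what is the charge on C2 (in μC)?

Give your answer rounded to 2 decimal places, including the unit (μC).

Initial: C1(6μF, Q=18μC, V=3.00V), C2(3μF, Q=1μC, V=0.33V), C3(1μF, Q=20μC, V=20.00V), C4(2μF, Q=5μC, V=2.50V)
Op 1: CLOSE 3-2: Q_total=21.00, C_total=4.00, V=5.25; Q3=5.25, Q2=15.75; dissipated=145.042
Op 2: CLOSE 4-2: Q_total=20.75, C_total=5.00, V=4.15; Q4=8.30, Q2=12.45; dissipated=4.537
Op 3: CLOSE 2-1: Q_total=30.45, C_total=9.00, V=3.38; Q2=10.15, Q1=20.30; dissipated=1.323
Op 4: CLOSE 2-1: Q_total=30.45, C_total=9.00, V=3.38; Q2=10.15, Q1=20.30; dissipated=0.000
Op 5: GROUND 4: Q4=0; energy lost=17.223
Final charges: Q1=20.30, Q2=10.15, Q3=5.25, Q4=0.00

Answer: 10.15 μC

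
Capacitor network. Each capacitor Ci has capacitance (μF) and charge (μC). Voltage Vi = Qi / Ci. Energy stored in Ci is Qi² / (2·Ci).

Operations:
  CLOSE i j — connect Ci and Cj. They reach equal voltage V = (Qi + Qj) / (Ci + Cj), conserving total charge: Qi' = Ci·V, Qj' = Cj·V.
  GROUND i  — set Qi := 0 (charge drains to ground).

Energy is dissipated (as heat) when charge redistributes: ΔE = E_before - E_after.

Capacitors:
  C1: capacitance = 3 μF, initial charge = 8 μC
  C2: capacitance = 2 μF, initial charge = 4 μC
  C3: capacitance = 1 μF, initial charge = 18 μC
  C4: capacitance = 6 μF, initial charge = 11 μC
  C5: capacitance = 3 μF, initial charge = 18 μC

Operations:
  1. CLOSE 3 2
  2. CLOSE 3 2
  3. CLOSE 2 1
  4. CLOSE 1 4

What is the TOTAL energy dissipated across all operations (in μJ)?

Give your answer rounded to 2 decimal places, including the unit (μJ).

Answer: 105.69 μJ

Derivation:
Initial: C1(3μF, Q=8μC, V=2.67V), C2(2μF, Q=4μC, V=2.00V), C3(1μF, Q=18μC, V=18.00V), C4(6μF, Q=11μC, V=1.83V), C5(3μF, Q=18μC, V=6.00V)
Op 1: CLOSE 3-2: Q_total=22.00, C_total=3.00, V=7.33; Q3=7.33, Q2=14.67; dissipated=85.333
Op 2: CLOSE 3-2: Q_total=22.00, C_total=3.00, V=7.33; Q3=7.33, Q2=14.67; dissipated=0.000
Op 3: CLOSE 2-1: Q_total=22.67, C_total=5.00, V=4.53; Q2=9.07, Q1=13.60; dissipated=13.067
Op 4: CLOSE 1-4: Q_total=24.60, C_total=9.00, V=2.73; Q1=8.20, Q4=16.40; dissipated=7.290
Total dissipated: 105.690 μJ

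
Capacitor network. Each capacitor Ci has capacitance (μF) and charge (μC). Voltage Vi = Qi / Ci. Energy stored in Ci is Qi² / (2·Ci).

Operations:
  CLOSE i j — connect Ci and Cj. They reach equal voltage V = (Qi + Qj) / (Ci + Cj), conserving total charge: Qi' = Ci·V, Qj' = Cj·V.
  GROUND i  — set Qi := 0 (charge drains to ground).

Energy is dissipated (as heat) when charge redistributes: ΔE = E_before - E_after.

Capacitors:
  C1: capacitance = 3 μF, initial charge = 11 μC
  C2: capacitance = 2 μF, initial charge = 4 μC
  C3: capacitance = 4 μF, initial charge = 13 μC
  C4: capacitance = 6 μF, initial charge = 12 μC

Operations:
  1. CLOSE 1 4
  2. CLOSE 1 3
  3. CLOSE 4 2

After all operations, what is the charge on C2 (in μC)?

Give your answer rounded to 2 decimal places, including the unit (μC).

Initial: C1(3μF, Q=11μC, V=3.67V), C2(2μF, Q=4μC, V=2.00V), C3(4μF, Q=13μC, V=3.25V), C4(6μF, Q=12μC, V=2.00V)
Op 1: CLOSE 1-4: Q_total=23.00, C_total=9.00, V=2.56; Q1=7.67, Q4=15.33; dissipated=2.778
Op 2: CLOSE 1-3: Q_total=20.67, C_total=7.00, V=2.95; Q1=8.86, Q3=11.81; dissipated=0.413
Op 3: CLOSE 4-2: Q_total=19.33, C_total=8.00, V=2.42; Q4=14.50, Q2=4.83; dissipated=0.231
Final charges: Q1=8.86, Q2=4.83, Q3=11.81, Q4=14.50

Answer: 4.83 μC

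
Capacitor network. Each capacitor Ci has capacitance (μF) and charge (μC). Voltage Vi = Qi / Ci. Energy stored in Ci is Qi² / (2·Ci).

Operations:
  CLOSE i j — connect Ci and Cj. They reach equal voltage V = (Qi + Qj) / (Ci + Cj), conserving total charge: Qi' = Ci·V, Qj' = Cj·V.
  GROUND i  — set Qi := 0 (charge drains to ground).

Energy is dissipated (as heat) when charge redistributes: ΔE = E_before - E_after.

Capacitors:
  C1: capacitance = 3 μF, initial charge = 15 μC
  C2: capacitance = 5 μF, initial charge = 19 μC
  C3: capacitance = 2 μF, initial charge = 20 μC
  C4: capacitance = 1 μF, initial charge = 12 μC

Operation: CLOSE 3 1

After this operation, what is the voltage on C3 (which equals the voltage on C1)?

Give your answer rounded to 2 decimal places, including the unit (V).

Initial: C1(3μF, Q=15μC, V=5.00V), C2(5μF, Q=19μC, V=3.80V), C3(2μF, Q=20μC, V=10.00V), C4(1μF, Q=12μC, V=12.00V)
Op 1: CLOSE 3-1: Q_total=35.00, C_total=5.00, V=7.00; Q3=14.00, Q1=21.00; dissipated=15.000

Answer: 7.00 V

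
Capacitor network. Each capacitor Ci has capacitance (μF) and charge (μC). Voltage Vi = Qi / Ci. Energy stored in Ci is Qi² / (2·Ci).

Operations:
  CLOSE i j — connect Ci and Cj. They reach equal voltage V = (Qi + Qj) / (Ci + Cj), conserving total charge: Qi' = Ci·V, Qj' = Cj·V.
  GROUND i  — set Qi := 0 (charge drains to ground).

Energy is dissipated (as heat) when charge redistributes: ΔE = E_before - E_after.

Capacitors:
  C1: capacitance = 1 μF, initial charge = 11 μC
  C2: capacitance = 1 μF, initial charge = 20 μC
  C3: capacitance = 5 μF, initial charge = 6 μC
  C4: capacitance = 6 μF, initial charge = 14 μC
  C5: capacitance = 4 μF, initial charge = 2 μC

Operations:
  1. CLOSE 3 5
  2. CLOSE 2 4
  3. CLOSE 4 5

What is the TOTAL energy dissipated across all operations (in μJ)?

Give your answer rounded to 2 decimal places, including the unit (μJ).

Answer: 153.20 μJ

Derivation:
Initial: C1(1μF, Q=11μC, V=11.00V), C2(1μF, Q=20μC, V=20.00V), C3(5μF, Q=6μC, V=1.20V), C4(6μF, Q=14μC, V=2.33V), C5(4μF, Q=2μC, V=0.50V)
Op 1: CLOSE 3-5: Q_total=8.00, C_total=9.00, V=0.89; Q3=4.44, Q5=3.56; dissipated=0.544
Op 2: CLOSE 2-4: Q_total=34.00, C_total=7.00, V=4.86; Q2=4.86, Q4=29.14; dissipated=133.762
Op 3: CLOSE 4-5: Q_total=32.70, C_total=10.00, V=3.27; Q4=19.62, Q5=13.08; dissipated=18.896
Total dissipated: 153.203 μJ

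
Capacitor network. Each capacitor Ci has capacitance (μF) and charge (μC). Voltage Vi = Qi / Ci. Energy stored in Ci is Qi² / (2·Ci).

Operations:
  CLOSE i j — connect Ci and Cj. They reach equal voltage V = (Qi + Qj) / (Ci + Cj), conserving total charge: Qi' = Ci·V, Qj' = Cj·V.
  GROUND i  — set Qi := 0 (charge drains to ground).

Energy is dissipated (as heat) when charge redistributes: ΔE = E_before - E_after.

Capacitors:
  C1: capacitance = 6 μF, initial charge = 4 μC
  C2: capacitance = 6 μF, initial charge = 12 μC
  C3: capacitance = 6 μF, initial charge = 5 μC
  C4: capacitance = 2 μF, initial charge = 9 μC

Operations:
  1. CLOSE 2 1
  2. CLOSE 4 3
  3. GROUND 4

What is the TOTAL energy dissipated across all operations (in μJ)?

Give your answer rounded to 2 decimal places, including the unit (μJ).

Answer: 15.81 μJ

Derivation:
Initial: C1(6μF, Q=4μC, V=0.67V), C2(6μF, Q=12μC, V=2.00V), C3(6μF, Q=5μC, V=0.83V), C4(2μF, Q=9μC, V=4.50V)
Op 1: CLOSE 2-1: Q_total=16.00, C_total=12.00, V=1.33; Q2=8.00, Q1=8.00; dissipated=2.667
Op 2: CLOSE 4-3: Q_total=14.00, C_total=8.00, V=1.75; Q4=3.50, Q3=10.50; dissipated=10.083
Op 3: GROUND 4: Q4=0; energy lost=3.062
Total dissipated: 15.812 μJ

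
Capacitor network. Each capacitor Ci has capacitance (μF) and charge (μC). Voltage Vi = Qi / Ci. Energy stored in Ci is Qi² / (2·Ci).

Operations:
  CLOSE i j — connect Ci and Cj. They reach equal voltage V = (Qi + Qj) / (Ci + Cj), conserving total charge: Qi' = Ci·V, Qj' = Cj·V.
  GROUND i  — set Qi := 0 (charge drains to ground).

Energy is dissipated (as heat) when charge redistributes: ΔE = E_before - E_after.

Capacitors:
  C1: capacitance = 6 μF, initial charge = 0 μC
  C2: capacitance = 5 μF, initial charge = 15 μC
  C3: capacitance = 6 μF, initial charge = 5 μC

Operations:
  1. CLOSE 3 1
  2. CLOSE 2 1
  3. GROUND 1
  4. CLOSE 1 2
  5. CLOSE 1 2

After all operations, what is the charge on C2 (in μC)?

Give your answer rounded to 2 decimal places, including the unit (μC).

Initial: C1(6μF, Q=0μC, V=0.00V), C2(5μF, Q=15μC, V=3.00V), C3(6μF, Q=5μC, V=0.83V)
Op 1: CLOSE 3-1: Q_total=5.00, C_total=12.00, V=0.42; Q3=2.50, Q1=2.50; dissipated=1.042
Op 2: CLOSE 2-1: Q_total=17.50, C_total=11.00, V=1.59; Q2=7.95, Q1=9.55; dissipated=9.100
Op 3: GROUND 1: Q1=0; energy lost=7.593
Op 4: CLOSE 1-2: Q_total=7.95, C_total=11.00, V=0.72; Q1=4.34, Q2=3.62; dissipated=3.451
Op 5: CLOSE 1-2: Q_total=7.95, C_total=11.00, V=0.72; Q1=4.34, Q2=3.62; dissipated=0.000
Final charges: Q1=4.34, Q2=3.62, Q3=2.50

Answer: 3.62 μC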